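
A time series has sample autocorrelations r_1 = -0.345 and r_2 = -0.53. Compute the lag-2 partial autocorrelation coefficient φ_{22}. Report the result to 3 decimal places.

φ_{22} = (r_2 − r_1²) / (1 − r_1²)
r_1² = (-0.345)² = 0.119025
Numerator = -0.53 − 0.1190 = -0.6490; denominator = 1 − 0.1190 = 0.8810
φ_{22} = -0.6490 / 0.8810 = -0.737

-0.737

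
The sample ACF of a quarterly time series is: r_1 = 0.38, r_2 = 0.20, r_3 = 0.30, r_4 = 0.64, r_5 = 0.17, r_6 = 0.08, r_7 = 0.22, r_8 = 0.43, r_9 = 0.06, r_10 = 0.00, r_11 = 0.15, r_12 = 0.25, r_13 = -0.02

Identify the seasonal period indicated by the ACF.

4

The largest autocorrelation is r_4 = 0.64, with a weaker echo at lag 8 (0.43); the remaining lags stay at or below 0.38. The elevated value at lag 1 (0.38), dropping to 0.20 at lag 2, reflects decaying short-term dependence rather than seasonality.
The dominant spike at lag 4 indicates a seasonal period of 4.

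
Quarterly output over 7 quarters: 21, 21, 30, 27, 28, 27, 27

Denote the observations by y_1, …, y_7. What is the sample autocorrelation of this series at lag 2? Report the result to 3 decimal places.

-0.179

Mean ȳ = (21 + 21 + 30 + 27 + 28 + 27 + 27)/7 = 25.8571
Deviations from mean: -4.8571, -4.8571, 4.1429, 1.1429, 2.1429, 1.1429, 1.1429
Σ(y_t−ȳ)(y_{t+2}−ȳ) = (-20.1224) + (-5.5510) + (8.8776) + (1.3061) + (2.4490) = -13.0408
Denominator Σ(y_t−ȳ)² = 72.8571
r_2 = -13.0408 / 72.8571 = -0.179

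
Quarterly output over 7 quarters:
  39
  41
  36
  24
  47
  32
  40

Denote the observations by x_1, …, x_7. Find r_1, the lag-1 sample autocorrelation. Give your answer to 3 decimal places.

-0.549

Mean x̄ = (39 + 41 + 36 + 24 + 47 + 32 + 40)/7 = 37.0000
Deviations from mean: 2.0000, 4.0000, -1.0000, -13.0000, 10.0000, -5.0000, 3.0000
Numerator Σ_{t=1}^{6}(x_t−x̄)(x_{t+1}−x̄) = -178.0000
Denominator Σ(x_t−x̄)² = 324.0000
r_1 = -178.0000 / 324.0000 = -0.549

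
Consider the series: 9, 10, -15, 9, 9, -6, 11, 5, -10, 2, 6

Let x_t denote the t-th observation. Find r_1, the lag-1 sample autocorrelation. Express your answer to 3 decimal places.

-0.353

Mean x̄ = (9 + 10 − 15 + 9 + 9 − 6 + 11 + 5 − 10 + 2 + 6)/11 = 2.7273
Numerator Σ_{t=1}^{10}(x_t−x̄)(x_{t+1}−x̄) = -285.3471
Denominator Σ(x_t−x̄)² = 808.1818
r_1 = -285.3471 / 808.1818 = -0.353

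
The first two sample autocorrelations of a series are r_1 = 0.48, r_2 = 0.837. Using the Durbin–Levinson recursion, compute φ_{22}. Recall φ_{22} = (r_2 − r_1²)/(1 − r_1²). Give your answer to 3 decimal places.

φ_{22} = (r_2 − r_1²) / (1 − r_1²)
r_1² = (0.48)² = 0.2304
Numerator = 0.837 − 0.2304 = 0.6066; denominator = 1 − 0.2304 = 0.7696
φ_{22} = 0.6066 / 0.7696 = 0.788

0.788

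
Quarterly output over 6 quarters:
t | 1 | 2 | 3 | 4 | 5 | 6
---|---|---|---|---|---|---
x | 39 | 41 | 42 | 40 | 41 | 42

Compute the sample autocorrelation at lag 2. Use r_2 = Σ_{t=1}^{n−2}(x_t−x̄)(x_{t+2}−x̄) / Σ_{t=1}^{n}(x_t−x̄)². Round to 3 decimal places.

-0.447

Mean x̄ = (39 + 41 + 42 + 40 + 41 + 42)/6 = 40.8333
Σ(x_t−x̄)(x_{t+2}−x̄) = (-2.1389) + (-0.1389) + (0.1944) + (-0.9722) = -3.0556
Denominator Σ(x_t−x̄)² = 6.8333
r_2 = -3.0556 / 6.8333 = -0.447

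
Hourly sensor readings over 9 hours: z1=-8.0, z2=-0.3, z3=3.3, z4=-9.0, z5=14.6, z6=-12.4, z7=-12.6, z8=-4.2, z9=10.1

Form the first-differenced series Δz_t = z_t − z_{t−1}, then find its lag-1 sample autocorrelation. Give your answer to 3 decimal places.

First differences Δz: 7.7, 3.6, -12.3, 23.6, -27.0, -0.2, 8.4, 14.3
Mean of differences = 2.2625
Numerator Σ(Δz_t−Δz̄)(Δz_{t+1}−Δz̄) = -816.4952
Denominator Σ(Δz_t−Δz̄)² = 1743.6388
r_1(Δz) = -816.4952 / 1743.6388 = -0.468

-0.468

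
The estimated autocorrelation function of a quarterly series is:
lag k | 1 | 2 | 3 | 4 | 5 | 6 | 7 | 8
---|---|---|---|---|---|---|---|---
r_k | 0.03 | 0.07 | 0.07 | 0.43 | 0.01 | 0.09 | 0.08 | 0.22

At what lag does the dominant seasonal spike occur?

4

The largest autocorrelation is r_4 = 0.43, with a weaker echo at lag 8 (0.22); the remaining lags stay at or below 0.09.
The dominant spike at lag 4 indicates a seasonal period of 4.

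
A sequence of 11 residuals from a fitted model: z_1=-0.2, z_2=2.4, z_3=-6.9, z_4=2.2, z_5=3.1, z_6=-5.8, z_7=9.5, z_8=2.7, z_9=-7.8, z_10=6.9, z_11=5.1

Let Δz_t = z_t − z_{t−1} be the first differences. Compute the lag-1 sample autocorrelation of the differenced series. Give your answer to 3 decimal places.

-0.534

First differences Δz: 2.6, -9.3, 9.1, 0.9, -8.9, 15.3, -6.8, -10.5, 14.7, -1.8
Mean of differences = 0.5300
Numerator Σ(Δz_t−Δz̄)(Δz_{t+1}−Δz̄) = -460.9159
Denominator Σ(Δz_t−Δz̄)² = 863.1810
r_1(Δz) = -460.9159 / 863.1810 = -0.534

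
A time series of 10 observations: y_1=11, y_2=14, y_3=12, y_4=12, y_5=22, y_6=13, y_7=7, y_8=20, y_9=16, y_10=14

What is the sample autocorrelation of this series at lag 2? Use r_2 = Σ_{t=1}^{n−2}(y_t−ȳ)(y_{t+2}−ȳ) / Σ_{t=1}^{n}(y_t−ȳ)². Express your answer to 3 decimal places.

-0.493

Mean ȳ = (11 + 14 + 12 + 12 + 22 + 13 + 7 + 20 + 16 + 14)/10 = 14.1000
Numerator Σ_{t=1}^{8}(y_t−ȳ)(y_{t+2}−ȳ) = -84.2200
Denominator Σ(y_t−ȳ)² = 170.9000
r_2 = -84.2200 / 170.9000 = -0.493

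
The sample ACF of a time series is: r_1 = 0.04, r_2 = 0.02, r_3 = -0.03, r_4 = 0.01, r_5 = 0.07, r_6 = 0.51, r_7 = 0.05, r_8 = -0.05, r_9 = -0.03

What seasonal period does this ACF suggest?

6

The largest autocorrelation is r_6 = 0.51; the remaining lags stay at or below 0.07.
The dominant spike at lag 6 indicates a seasonal period of 6.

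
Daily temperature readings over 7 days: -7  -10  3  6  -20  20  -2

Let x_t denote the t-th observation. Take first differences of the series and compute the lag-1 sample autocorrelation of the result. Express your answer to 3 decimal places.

First differences Δx: -3, 13, 3, -26, 40, -22
Mean of differences = 0.8333
Numerator Σ(Δx_t−Δx̄)(Δx_{t+1}−Δx̄) = -2023.6944
Denominator Σ(Δx_t−Δx̄)² = 2942.8333
r_1(Δx) = -2023.6944 / 2942.8333 = -0.688

-0.688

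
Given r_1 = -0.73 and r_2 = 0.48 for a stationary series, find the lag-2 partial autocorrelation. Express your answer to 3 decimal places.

-0.113

φ_{22} = (r_2 − r_1²) / (1 − r_1²)
r_1² = (-0.73)² = 0.5329
Numerator = 0.48 − 0.5329 = -0.0529; denominator = 1 − 0.5329 = 0.4671
φ_{22} = -0.0529 / 0.4671 = -0.113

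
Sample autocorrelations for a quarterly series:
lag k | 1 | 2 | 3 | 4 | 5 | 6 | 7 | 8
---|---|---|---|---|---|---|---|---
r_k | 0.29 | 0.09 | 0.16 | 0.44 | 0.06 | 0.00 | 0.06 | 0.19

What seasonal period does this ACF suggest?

The largest autocorrelation is r_4 = 0.44; the remaining lags stay at or below 0.29. The elevated value at lag 1 (0.29), dropping to 0.09 at lag 2, reflects decaying short-term dependence rather than seasonality.
The dominant spike at lag 4 indicates a seasonal period of 4.

4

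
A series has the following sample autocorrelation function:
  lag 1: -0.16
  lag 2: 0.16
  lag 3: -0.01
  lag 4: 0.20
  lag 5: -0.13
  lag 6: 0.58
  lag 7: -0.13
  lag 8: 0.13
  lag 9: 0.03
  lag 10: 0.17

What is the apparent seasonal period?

6

The largest autocorrelation is r_6 = 0.58; the remaining lags stay at or below 0.20.
The dominant spike at lag 6 indicates a seasonal period of 6.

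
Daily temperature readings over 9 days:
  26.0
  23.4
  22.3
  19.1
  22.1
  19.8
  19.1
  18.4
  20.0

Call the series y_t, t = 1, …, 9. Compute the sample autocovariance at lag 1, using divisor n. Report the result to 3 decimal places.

Mean ȳ = (26.0 + 23.4 + 22.3 + 19.1 + 22.1 + 19.8 + 19.1 + 18.4 + 20.0)/9 = 21.1333
Σ_{t=1}^{8}(y_t−ȳ)(y_{t+1}−ȳ) = 19.4156
γ_1 = 19.4156 / 9 = 2.157

2.157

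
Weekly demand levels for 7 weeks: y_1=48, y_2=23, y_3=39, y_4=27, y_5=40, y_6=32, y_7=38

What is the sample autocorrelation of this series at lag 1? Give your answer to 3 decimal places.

Mean ȳ = (48 + 23 + 39 + 27 + 40 + 32 + 38)/7 = 35.2857
Σ(y_t−ȳ)(y_{t+1}−ȳ) = (-156.2041) + (-45.6327) + (-30.7755) + (-39.0612) + (-15.4898) + (-8.9184) = -296.0816
Denominator Σ(y_t−ȳ)² = 435.4286
r_1 = -296.0816 / 435.4286 = -0.680

-0.680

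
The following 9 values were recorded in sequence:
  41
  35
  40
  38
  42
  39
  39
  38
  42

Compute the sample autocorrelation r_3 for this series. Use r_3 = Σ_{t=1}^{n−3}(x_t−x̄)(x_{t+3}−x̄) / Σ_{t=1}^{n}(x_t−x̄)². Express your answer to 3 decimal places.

-0.450

Mean x̄ = (41 + 35 + 40 + 38 + 42 + 39 + 39 + 38 + 42)/9 = 39.3333
Σ(x_t−x̄)(x_{t+3}−x̄) = (-2.2222) + (-11.5556) + (-0.2222) + (0.4444) + (-3.5556) + (-0.8889) = -18.0000
Denominator Σ(x_t−x̄)² = 40.0000
r_3 = -18.0000 / 40.0000 = -0.450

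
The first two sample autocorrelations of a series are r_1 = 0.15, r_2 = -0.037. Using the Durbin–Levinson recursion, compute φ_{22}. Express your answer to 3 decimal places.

φ_{22} = (r_2 − r_1²) / (1 − r_1²)
r_1² = (0.15)² = 0.0225
Numerator = -0.037 − 0.0225 = -0.0595; denominator = 1 − 0.0225 = 0.9775
φ_{22} = -0.0595 / 0.9775 = -0.061

-0.061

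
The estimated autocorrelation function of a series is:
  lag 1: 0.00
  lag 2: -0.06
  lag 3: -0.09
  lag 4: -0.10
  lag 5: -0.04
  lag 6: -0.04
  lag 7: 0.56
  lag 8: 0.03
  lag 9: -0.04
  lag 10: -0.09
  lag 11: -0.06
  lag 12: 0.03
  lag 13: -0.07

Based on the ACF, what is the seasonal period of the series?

7

The largest autocorrelation is r_7 = 0.56; the remaining lags stay at or below 0.03.
The dominant spike at lag 7 indicates a seasonal period of 7.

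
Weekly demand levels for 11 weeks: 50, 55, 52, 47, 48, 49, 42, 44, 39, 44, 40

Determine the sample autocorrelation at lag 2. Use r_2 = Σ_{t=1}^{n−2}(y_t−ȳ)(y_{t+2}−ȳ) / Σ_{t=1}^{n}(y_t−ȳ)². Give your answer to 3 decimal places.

Mean ȳ = (50 + 55 + 52 + 47 + 48 + 49 + 42 + 44 + 39 + 44 + 40)/11 = 46.3636
Numerator Σ_{t=1}^{9}(y_t−ȳ)(y_{t+2}−ȳ) = 108.0992
Denominator Σ(y_t−ȳ)² = 254.5455
r_2 = 108.0992 / 254.5455 = 0.425

0.425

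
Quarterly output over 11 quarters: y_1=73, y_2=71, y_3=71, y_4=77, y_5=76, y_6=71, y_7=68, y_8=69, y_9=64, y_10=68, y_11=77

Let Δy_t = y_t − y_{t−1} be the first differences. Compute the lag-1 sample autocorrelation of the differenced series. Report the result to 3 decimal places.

0.117

First differences Δy: -2, 0, 6, -1, -5, -3, 1, -5, 4, 9
Mean of differences = 0.4000
Numerator Σ(Δy_t−Δȳ)(Δy_{t+1}−Δȳ) = 23.0400
Denominator Σ(Δy_t−Δȳ)² = 196.4000
r_1(Δy) = 23.0400 / 196.4000 = 0.117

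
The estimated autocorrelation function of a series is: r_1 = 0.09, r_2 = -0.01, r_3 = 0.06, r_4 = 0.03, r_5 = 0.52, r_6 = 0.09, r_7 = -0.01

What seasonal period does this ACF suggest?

5

The largest autocorrelation is r_5 = 0.52; the remaining lags stay at or below 0.09.
The dominant spike at lag 5 indicates a seasonal period of 5.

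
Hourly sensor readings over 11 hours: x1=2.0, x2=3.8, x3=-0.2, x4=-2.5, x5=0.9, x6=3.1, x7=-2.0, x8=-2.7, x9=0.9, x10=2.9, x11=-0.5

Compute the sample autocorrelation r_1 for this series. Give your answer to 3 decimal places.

0.064

Mean x̄ = (2.0 + 3.8 − 0.2 − 2.5 + 0.9 + 3.1 − 2.0 − 2.7 + 0.9 + 2.9 − 0.5)/11 = 0.5182
Numerator Σ_{t=1}^{10}(x_t−x̄)(x_{t+1}−x̄) = 3.3651
Denominator Σ(x_t−x̄)² = 52.9564
r_1 = 3.3651 / 52.9564 = 0.064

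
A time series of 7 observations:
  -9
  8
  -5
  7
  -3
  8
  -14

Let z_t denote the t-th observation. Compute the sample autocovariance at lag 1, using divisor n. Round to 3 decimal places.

-41.166

Mean z̄ = (-9 + 8 − 5 + 7 − 3 + 8 − 14)/7 = -1.1429
Deviations: -7.8571, 9.1429, -3.8571, 8.1429, -1.8571, 9.1429, -12.8571
Σ_{t=1}^{6}(z_t−z̄)(z_{t+1}−z̄) = -288.1633
γ_1 = -288.1633 / 7 = -41.166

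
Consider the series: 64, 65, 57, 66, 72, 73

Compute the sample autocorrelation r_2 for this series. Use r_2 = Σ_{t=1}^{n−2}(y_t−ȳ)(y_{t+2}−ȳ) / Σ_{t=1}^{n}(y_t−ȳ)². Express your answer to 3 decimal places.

-0.202

Mean ȳ = (64 + 65 + 57 + 66 + 72 + 73)/6 = 66.1667
Deviations from mean: -2.1667, -1.1667, -9.1667, -0.1667, 5.8333, 6.8333
Σ(y_t−ȳ)(y_{t+2}−ȳ) = (19.8611) + (0.1944) + (-53.4722) + (-1.1389) = -34.5556
Denominator Σ(y_t−ȳ)² = 170.8333
r_2 = -34.5556 / 170.8333 = -0.202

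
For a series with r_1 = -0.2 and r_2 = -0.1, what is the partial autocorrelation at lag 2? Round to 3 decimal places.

φ_{22} = (r_2 − r_1²) / (1 − r_1²)
r_1² = (-0.2)² = 0.04
Numerator = -0.1 − 0.0400 = -0.1400; denominator = 1 − 0.0400 = 0.9600
φ_{22} = -0.1400 / 0.9600 = -0.146

-0.146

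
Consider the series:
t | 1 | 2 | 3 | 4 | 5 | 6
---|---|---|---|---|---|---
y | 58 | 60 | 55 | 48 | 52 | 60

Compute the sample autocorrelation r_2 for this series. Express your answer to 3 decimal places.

Mean ȳ = (58 + 60 + 55 + 48 + 52 + 60)/6 = 55.5000
Σ(y_t−ȳ)(y_{t+2}−ȳ) = (-1.2500) + (-33.7500) + (1.7500) + (-33.7500) = -67.0000
Denominator Σ(y_t−ȳ)² = 115.5000
r_2 = -67.0000 / 115.5000 = -0.580

-0.580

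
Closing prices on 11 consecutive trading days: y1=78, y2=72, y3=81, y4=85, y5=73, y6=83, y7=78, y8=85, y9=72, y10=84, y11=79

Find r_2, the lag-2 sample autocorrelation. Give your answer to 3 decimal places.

0.137

Mean ȳ = (78 + 72 + 81 + 85 + 73 + 83 + 78 + 85 + 72 + 84 + 79)/11 = 79.0909
Numerator Σ_{t=1}^{9}(y_t−ȳ)(y_{t+2}−ȳ) = 34.6198
Denominator Σ(y_t−ȳ)² = 252.9091
r_2 = 34.6198 / 252.9091 = 0.137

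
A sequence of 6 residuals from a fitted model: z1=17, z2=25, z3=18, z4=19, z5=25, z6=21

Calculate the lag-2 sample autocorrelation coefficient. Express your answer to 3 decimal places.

Mean z̄ = (17 + 25 + 18 + 19 + 25 + 21)/6 = 20.8333
Σ(z_t−z̄)(z_{t+2}−z̄) = (10.8611) + (-7.6389) + (-11.8056) + (-0.3056) = -8.8889
Denominator Σ(z_t−z̄)² = 60.8333
r_2 = -8.8889 / 60.8333 = -0.146

-0.146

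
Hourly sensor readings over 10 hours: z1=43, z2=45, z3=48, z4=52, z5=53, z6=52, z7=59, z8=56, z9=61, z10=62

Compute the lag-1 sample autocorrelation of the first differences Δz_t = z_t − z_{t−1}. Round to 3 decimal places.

-0.738

First differences Δz: 2, 3, 4, 1, -1, 7, -3, 5, 1
Mean of differences = 2.1111
Numerator Σ(Δz_t−Δz̄)(Δz_{t+1}−Δz̄) = -55.2346
Denominator Σ(Δz_t−Δz̄)² = 74.8889
r_1(Δz) = -55.2346 / 74.8889 = -0.738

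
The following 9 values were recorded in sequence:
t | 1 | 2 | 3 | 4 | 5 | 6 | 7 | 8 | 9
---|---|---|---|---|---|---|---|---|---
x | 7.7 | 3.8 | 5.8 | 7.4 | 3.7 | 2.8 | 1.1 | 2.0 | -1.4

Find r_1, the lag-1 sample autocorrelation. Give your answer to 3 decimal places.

0.338

Mean x̄ = (7.7 + 3.8 + 5.8 + 7.4 + 3.7 + 2.8 + 1.1 + 2.0 − 1.4)/9 = 3.6556
Numerator Σ_{t=1}^{8}(x_t−x̄)(x_{t+1}−x̄) = 23.8391
Denominator Σ(x_t−x̄)² = 70.5622
r_1 = 23.8391 / 70.5622 = 0.338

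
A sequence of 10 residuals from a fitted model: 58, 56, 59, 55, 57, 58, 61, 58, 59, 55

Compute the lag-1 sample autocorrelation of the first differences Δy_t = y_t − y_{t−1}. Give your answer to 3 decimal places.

First differences Δy: -2, 3, -4, 2, 1, 3, -3, 1, -4
Mean of differences = -0.3333
Numerator Σ(Δy_t−Δȳ)(Δy_{t+1}−Δȳ) = -36.1111
Denominator Σ(Δy_t−Δȳ)² = 68.0000
r_1(Δy) = -36.1111 / 68.0000 = -0.531

-0.531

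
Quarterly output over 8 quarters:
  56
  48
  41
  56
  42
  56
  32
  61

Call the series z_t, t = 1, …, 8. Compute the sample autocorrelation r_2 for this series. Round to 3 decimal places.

Mean z̄ = (56 + 48 + 41 + 56 + 42 + 56 + 32 + 61)/8 = 49.0000
Σ(z_t−z̄)(z_{t+2}−z̄) = (-56.0000) + (-7.0000) + (56.0000) + (49.0000) + (119.0000) + (84.0000) = 245.0000
Denominator Σ(z_t−z̄)² = 694.0000
r_2 = 245.0000 / 694.0000 = 0.353

0.353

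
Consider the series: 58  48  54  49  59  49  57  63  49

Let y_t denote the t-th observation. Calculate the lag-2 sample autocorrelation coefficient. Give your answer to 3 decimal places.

Mean ȳ = (58 + 48 + 54 + 49 + 59 + 49 + 57 + 63 + 49)/9 = 54.0000
Σ(y_t−ȳ)(y_{t+2}−ȳ) = (0.0000) + (30.0000) + (0.0000) + (25.0000) + (15.0000) + (-45.0000) + (-15.0000) = 10.0000
Denominator Σ(y_t−ȳ)² = 242.0000
r_2 = 10.0000 / 242.0000 = 0.041

0.041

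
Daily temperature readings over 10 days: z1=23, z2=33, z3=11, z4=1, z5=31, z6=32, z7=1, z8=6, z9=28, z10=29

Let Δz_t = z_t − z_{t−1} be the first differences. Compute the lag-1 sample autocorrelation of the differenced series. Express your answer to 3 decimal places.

-0.105

First differences Δz: 10, -22, -10, 30, 1, -31, 5, 22, 1
Mean of differences = 0.6667
Numerator Σ(Δz_t−Δz̄)(Δz_{t+1}−Δz̄) = -321.1111
Denominator Σ(Δz_t−Δz̄)² = 3052.0000
r_1(Δz) = -321.1111 / 3052.0000 = -0.105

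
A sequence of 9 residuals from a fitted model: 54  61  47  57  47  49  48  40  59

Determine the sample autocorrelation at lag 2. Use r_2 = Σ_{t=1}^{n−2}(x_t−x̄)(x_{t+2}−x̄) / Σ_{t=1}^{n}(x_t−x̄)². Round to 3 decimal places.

0.171

Mean x̄ = (54 + 61 + 47 + 57 + 47 + 49 + 48 + 40 + 59)/9 = 51.3333
Σ(x_t−x̄)(x_{t+2}−x̄) = (-11.5556) + (54.7778) + (18.7778) + (-13.2222) + (14.4444) + (26.4444) + (-25.5556) = 64.1111
Denominator Σ(x_t−x̄)² = 374.0000
r_2 = 64.1111 / 374.0000 = 0.171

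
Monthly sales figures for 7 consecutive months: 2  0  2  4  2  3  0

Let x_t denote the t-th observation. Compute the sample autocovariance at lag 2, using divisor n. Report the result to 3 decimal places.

Mean x̄ = (2 + 0 + 2 + 4 + 2 + 3 + 0)/7 = 1.8571
Deviations: 0.1429, -1.8571, 0.1429, 2.1429, 0.1429, 1.1429, -1.8571
Σ_{t=1}^{5}(x_t−x̄)(x_{t+2}−x̄) = -1.7551
γ_2 = -1.7551 / 7 = -0.251

-0.251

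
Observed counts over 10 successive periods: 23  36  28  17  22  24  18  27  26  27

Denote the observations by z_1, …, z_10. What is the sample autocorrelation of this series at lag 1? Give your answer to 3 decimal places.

0.040

Mean z̄ = (23 + 36 + 28 + 17 + 22 + 24 + 18 + 27 + 26 + 27)/10 = 24.8000
Numerator Σ_{t=1}^{9}(z_t−z̄)(z_{t+1}−z̄) = 10.5600
Denominator Σ(z_t−z̄)² = 265.6000
r_1 = 10.5600 / 265.6000 = 0.040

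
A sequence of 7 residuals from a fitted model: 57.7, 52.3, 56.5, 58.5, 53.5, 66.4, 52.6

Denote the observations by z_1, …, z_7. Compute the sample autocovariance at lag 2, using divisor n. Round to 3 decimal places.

Mean z̄ = (57.7 + 52.3 + 56.5 + 58.5 + 53.5 + 66.4 + 52.6)/7 = 56.7857
Σ_{t=1}^{5}(z_t−z̄)(z_{t+2}−z̄) = 23.2224
γ_2 = 23.2224 / 7 = 3.317

3.317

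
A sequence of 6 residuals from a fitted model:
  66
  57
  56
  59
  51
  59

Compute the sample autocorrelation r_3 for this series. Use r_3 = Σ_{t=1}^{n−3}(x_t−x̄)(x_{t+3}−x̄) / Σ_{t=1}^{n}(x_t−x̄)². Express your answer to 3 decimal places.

0.108

Mean x̄ = (66 + 57 + 56 + 59 + 51 + 59)/6 = 58.0000
Deviations from mean: 8.0000, -1.0000, -2.0000, 1.0000, -7.0000, 1.0000
Σ(x_t−x̄)(x_{t+3}−x̄) = (8.0000) + (7.0000) + (-2.0000) = 13.0000
Denominator Σ(x_t−x̄)² = 120.0000
r_3 = 13.0000 / 120.0000 = 0.108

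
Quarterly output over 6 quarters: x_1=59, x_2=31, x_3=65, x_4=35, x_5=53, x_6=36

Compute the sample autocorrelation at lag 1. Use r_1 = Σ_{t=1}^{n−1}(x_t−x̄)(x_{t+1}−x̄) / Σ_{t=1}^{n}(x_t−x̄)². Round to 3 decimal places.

Mean x̄ = (59 + 31 + 65 + 35 + 53 + 36)/6 = 46.5000
Deviations from mean: 12.5000, -15.5000, 18.5000, -11.5000, 6.5000, -10.5000
Σ(x_t−x̄)(x_{t+1}−x̄) = (-193.7500) + (-286.7500) + (-212.7500) + (-74.7500) + (-68.2500) = -836.2500
Denominator Σ(x_t−x̄)² = 1023.5000
r_1 = -836.2500 / 1023.5000 = -0.817

-0.817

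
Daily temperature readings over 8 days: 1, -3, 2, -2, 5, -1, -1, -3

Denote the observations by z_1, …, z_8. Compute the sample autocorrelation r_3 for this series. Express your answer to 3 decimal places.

Mean z̄ = (1 − 3 + 2 − 2 + 5 − 1 − 1 − 3)/8 = -0.2500
Deviations from mean: 1.2500, -2.7500, 2.2500, -1.7500, 5.2500, -0.7500, -0.7500, -2.7500
Σ(z_t−z̄)(z_{t+3}−z̄) = (-2.1875) + (-14.4375) + (-1.6875) + (1.3125) + (-14.4375) = -31.4375
Denominator Σ(z_t−z̄)² = 53.5000
r_3 = -31.4375 / 53.5000 = -0.588

-0.588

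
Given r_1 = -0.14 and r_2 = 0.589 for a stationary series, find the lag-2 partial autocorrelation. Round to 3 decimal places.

0.581

φ_{22} = (r_2 − r_1²) / (1 − r_1²)
r_1² = (-0.14)² = 0.0196
Numerator = 0.589 − 0.0196 = 0.5694; denominator = 1 − 0.0196 = 0.9804
φ_{22} = 0.5694 / 0.9804 = 0.581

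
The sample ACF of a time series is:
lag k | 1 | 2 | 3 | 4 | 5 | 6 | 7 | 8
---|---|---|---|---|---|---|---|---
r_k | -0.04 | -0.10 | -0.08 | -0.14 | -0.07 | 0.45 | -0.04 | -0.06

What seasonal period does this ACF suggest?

6

The largest autocorrelation is r_6 = 0.45; the remaining lags stay at or below -0.04.
The dominant spike at lag 6 indicates a seasonal period of 6.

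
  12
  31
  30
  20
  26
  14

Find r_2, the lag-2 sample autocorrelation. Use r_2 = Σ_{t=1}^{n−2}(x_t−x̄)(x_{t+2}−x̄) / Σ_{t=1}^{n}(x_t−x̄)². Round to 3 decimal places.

Mean x̄ = (12 + 31 + 30 + 20 + 26 + 14)/6 = 22.1667
Deviations from mean: -10.1667, 8.8333, 7.8333, -2.1667, 3.8333, -8.1667
Numerator Σ_{t=1}^{4}(x_t−x̄)(x_{t+2}−x̄) = -51.0556
Denominator Σ(x_t−x̄)² = 328.8333
r_2 = -51.0556 / 328.8333 = -0.155

-0.155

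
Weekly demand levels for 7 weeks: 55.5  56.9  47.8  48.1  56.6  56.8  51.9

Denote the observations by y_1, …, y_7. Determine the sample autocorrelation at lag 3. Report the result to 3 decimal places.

-0.112

Mean ȳ = (55.5 + 56.9 + 47.8 + 48.1 + 56.6 + 56.8 + 51.9)/7 = 53.3714
Deviations from mean: 2.1286, 3.5286, -5.5714, -5.2714, 3.2286, 3.4286, -1.4714
Numerator Σ_{t=1}^{4}(y_t−ȳ)(y_{t+3}−ȳ) = -11.1739
Denominator Σ(y_t−ȳ)² = 100.1543
r_3 = -11.1739 / 100.1543 = -0.112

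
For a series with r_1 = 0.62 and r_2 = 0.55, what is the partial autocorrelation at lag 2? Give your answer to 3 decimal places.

0.269

φ_{22} = (r_2 − r_1²) / (1 − r_1²)
r_1² = (0.62)² = 0.3844
Numerator = 0.55 − 0.3844 = 0.1656; denominator = 1 − 0.3844 = 0.6156
φ_{22} = 0.1656 / 0.6156 = 0.269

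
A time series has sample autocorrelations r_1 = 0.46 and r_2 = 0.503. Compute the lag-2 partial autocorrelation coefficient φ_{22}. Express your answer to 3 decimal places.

0.370

φ_{22} = (r_2 − r_1²) / (1 − r_1²)
r_1² = (0.46)² = 0.2116
Numerator = 0.503 − 0.2116 = 0.2914; denominator = 1 − 0.2116 = 0.7884
φ_{22} = 0.2914 / 0.7884 = 0.370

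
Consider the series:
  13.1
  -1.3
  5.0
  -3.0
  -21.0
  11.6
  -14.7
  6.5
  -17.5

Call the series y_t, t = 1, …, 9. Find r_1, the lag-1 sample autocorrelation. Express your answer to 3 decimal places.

Mean ȳ = (13.1 − 1.3 + 5.0 − 3.0 − 21.0 + 11.6 − 14.7 + 6.5 − 17.5)/9 = -2.3667
Numerator Σ_{t=1}^{8}(y_t−ȳ)(y_{t+1}−ȳ) = -644.5478
Denominator Σ(y_t−ȳ)² = 1297.0400
r_1 = -644.5478 / 1297.0400 = -0.497

-0.497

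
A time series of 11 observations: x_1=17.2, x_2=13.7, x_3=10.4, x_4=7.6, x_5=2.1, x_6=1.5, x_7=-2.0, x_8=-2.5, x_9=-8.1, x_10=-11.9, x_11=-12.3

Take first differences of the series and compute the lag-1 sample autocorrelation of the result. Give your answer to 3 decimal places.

First differences Δx: -3.5, -3.3, -2.8, -5.5, -0.6, -3.5, -0.5, -5.6, -3.8, -0.4
Mean of differences = -2.9500
Numerator Σ(Δx_t−Δx̄)(Δx_{t+1}−Δx̄) = -15.2825
Denominator Σ(Δx_t−Δx̄)² = 33.0250
r_1(Δx) = -15.2825 / 33.0250 = -0.463

-0.463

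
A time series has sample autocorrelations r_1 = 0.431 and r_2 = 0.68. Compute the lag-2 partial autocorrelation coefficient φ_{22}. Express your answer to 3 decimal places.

φ_{22} = (r_2 − r_1²) / (1 − r_1²)
r_1² = (0.431)² = 0.185761
Numerator = 0.68 − 0.1858 = 0.4942; denominator = 1 − 0.1858 = 0.8142
φ_{22} = 0.4942 / 0.8142 = 0.607

0.607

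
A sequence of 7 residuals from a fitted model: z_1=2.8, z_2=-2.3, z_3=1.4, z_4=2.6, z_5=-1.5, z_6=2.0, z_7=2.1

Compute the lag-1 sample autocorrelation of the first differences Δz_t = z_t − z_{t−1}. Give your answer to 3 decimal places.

First differences Δz: -5.1, 3.7, 1.2, -4.1, 3.5, 0.1
Mean of differences = -0.1167
Numerator Σ(Δz_t−Δz̄)(Δz_{t+1}−Δz̄) = -32.8619
Denominator Σ(Δz_t−Δz̄)² = 70.1283
r_1(Δz) = -32.8619 / 70.1283 = -0.469

-0.469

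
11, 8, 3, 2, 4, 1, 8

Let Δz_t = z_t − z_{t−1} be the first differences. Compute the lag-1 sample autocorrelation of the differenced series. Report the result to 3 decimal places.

-0.134

First differences Δz: -3, -5, -1, 2, -3, 7
Mean of differences = -0.5000
Numerator Σ(Δz_t−Δz̄)(Δz_{t+1}−Δz̄) = -12.7500
Denominator Σ(Δz_t−Δz̄)² = 95.5000
r_1(Δz) = -12.7500 / 95.5000 = -0.134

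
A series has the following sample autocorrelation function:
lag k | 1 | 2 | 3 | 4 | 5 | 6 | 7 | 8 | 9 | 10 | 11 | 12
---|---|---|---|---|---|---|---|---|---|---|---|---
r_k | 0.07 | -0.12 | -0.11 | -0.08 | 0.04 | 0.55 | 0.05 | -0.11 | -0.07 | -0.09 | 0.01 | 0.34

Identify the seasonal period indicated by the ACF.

6

The largest autocorrelation is r_6 = 0.55, with a weaker echo at lag 12 (0.34); the remaining lags stay at or below 0.07.
The dominant spike at lag 6 indicates a seasonal period of 6.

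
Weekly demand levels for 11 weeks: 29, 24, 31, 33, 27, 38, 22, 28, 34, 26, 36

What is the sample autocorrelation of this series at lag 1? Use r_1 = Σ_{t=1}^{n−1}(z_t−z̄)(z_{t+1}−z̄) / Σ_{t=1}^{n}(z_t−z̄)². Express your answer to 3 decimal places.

Mean z̄ = (29 + 24 + 31 + 33 + 27 + 38 + 22 + 28 + 34 + 26 + 36)/11 = 29.8182
Numerator Σ_{t=1}^{10}(z_t−z̄)(z_{t+1}−z̄) = -127.3058
Denominator Σ(z_t−z̄)² = 255.6364
r_1 = -127.3058 / 255.6364 = -0.498

-0.498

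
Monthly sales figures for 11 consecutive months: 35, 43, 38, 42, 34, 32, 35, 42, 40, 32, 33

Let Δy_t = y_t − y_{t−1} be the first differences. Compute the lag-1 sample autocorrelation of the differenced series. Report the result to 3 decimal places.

First differences Δy: 8, -5, 4, -8, -2, 3, 7, -2, -8, 1
Mean of differences = -0.2000
Numerator Σ(Δy_t−Δȳ)(Δy_{t+1}−Δȳ) = -69.2400
Denominator Σ(Δy_t−Δȳ)² = 299.6000
r_1(Δy) = -69.2400 / 299.6000 = -0.231

-0.231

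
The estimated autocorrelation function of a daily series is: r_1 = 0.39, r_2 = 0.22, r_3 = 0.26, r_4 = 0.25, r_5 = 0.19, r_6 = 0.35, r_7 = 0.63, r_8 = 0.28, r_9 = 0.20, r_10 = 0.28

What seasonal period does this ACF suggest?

7

The largest autocorrelation is r_7 = 0.63; the remaining lags stay at or below 0.39. The elevated value at lag 1 (0.39), dropping to 0.22 at lag 2, reflects decaying short-term dependence rather than seasonality.
The dominant spike at lag 7 indicates a seasonal period of 7.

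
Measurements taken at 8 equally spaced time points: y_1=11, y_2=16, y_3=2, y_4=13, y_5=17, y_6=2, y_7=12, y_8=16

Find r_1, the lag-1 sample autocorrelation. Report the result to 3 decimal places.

-0.429

Mean ȳ = (11 + 16 + 2 + 13 + 17 + 2 + 12 + 16)/8 = 11.1250
Numerator Σ_{t=1}^{7}(y_t−ȳ)(y_{t+1}−ȳ) = -108.5156
Denominator Σ(y_t−ȳ)² = 252.8750
r_1 = -108.5156 / 252.8750 = -0.429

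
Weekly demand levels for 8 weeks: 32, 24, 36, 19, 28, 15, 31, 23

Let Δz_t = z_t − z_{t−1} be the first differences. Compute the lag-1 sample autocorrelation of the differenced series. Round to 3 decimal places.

First differences Δz: -8, 12, -17, 9, -13, 16, -8
Mean of differences = -1.2857
Numerator Σ(Δz_t−Δz̄)(Δz_{t+1}−Δz̄) = -898.6531
Denominator Σ(Δz_t−Δz̄)² = 1055.4286
r_1(Δz) = -898.6531 / 1055.4286 = -0.851

-0.851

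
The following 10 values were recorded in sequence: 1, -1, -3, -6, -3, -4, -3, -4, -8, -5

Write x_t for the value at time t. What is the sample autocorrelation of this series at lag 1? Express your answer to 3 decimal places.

0.316

Mean x̄ = (1 − 1 − 3 − 6 − 3 − 4 − 3 − 4 − 8 − 5)/10 = -3.6000
Numerator Σ_{t=1}^{9}(x_t−x̄)(x_{t+1}−x̄) = 17.8400
Denominator Σ(x_t−x̄)² = 56.4000
r_1 = 17.8400 / 56.4000 = 0.316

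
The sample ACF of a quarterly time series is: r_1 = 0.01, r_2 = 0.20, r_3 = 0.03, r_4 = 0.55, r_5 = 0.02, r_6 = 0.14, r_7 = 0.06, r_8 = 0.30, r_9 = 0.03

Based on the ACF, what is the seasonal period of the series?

The largest autocorrelation is r_4 = 0.55, with a weaker echo at lag 8 (0.30); the remaining lags stay at or below 0.20.
The dominant spike at lag 4 indicates a seasonal period of 4.

4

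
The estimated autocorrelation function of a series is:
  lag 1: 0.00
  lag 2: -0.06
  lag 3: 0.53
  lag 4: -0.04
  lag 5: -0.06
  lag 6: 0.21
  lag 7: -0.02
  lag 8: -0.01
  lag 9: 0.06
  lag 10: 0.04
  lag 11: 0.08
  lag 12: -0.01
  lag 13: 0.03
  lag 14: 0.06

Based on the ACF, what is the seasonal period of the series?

The largest autocorrelation is r_3 = 0.53, with a weaker echo at lag 6 (0.21); the remaining lags stay at or below 0.08.
The dominant spike at lag 3 indicates a seasonal period of 3.

3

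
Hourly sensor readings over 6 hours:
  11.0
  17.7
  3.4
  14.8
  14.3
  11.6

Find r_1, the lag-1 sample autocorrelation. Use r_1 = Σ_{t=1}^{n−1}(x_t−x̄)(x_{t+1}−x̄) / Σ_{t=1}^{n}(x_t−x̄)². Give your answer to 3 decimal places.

-0.610

Mean x̄ = (11.0 + 17.7 + 3.4 + 14.8 + 14.3 + 11.6)/6 = 12.1333
Numerator Σ_{t=1}^{5}(x_t−x̄)(x_{t+1}−x̄) = -73.5911
Denominator Σ(x_t−x̄)² = 120.6333
r_1 = -73.5911 / 120.6333 = -0.610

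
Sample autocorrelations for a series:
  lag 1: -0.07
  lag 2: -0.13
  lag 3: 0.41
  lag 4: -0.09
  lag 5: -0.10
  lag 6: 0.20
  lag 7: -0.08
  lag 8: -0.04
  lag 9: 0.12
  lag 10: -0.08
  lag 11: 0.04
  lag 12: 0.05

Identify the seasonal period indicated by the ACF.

The largest autocorrelation is r_3 = 0.41, with a weaker echo at lag 6 (0.20); the remaining lags stay at or below 0.12.
The dominant spike at lag 3 indicates a seasonal period of 3.

3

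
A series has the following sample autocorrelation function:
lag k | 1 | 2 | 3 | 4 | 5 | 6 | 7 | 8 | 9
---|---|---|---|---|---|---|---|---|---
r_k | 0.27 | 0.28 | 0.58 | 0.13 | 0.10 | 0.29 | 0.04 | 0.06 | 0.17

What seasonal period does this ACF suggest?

The largest autocorrelation is r_3 = 0.58, with a weaker echo at lag 6 (0.29); the remaining lags stay at or below 0.28.
The dominant spike at lag 3 indicates a seasonal period of 3.

3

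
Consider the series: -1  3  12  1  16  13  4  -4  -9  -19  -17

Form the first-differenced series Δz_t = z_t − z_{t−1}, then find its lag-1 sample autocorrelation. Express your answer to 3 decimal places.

-0.202

First differences Δz: 4, 9, -11, 15, -3, -9, -8, -5, -10, 2
Mean of differences = -1.6000
Numerator Σ(Δz_t−Δz̄)(Δz_{t+1}−Δz̄) = -141.7600
Denominator Σ(Δz_t−Δz̄)² = 700.4000
r_1(Δz) = -141.7600 / 700.4000 = -0.202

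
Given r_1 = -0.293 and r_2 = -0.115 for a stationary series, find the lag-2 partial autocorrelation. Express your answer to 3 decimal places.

-0.220

φ_{22} = (r_2 − r_1²) / (1 − r_1²)
r_1² = (-0.293)² = 0.085849
Numerator = -0.115 − 0.0858 = -0.2008; denominator = 1 − 0.0858 = 0.9142
φ_{22} = -0.2008 / 0.9142 = -0.220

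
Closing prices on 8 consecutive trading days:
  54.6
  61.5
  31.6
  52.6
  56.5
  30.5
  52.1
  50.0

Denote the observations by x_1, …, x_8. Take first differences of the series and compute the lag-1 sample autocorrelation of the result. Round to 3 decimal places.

-0.577

First differences Δx: 6.9, -29.9, 21.0, 3.9, -26.0, 21.6, -2.1
Mean of differences = -0.6571
Numerator Σ(Δx_t−Δx̄)(Δx_{t+1}−Δx̄) = -1467.2790
Denominator Σ(Δx_t−Δx̄)² = 2541.7771
r_1(Δx) = -1467.2790 / 2541.7771 = -0.577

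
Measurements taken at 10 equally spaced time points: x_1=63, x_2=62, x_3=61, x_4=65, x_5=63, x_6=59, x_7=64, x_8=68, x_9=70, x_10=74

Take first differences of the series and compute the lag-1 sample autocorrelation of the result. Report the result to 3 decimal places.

First differences Δx: -1, -1, 4, -2, -4, 5, 4, 2, 4
Mean of differences = 1.2222
Numerator Σ(Δx_t−Δx̄)(Δx_{t+1}−Δx̄) = 1.7284
Denominator Σ(Δx_t−Δx̄)² = 85.5556
r_1(Δx) = 1.7284 / 85.5556 = 0.020

0.020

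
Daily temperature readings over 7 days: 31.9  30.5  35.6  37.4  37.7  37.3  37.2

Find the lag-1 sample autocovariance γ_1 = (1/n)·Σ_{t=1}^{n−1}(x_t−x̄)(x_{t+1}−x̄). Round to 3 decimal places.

Mean x̄ = (31.9 + 30.5 + 35.6 + 37.4 + 37.7 + 37.3 + 37.2)/7 = 35.3714
Deviations: -3.4714, -4.8714, 0.2286, 2.0286, 2.3286, 1.9286, 1.8286
Σ_{t=1}^{6}(x_t−x̄)(x_{t+1}−x̄) = 29.0020
γ_1 = 29.0020 / 7 = 4.143

4.143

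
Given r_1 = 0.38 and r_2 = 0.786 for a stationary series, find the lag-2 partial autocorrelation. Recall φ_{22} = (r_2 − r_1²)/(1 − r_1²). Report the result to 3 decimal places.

0.750

φ_{22} = (r_2 − r_1²) / (1 − r_1²)
r_1² = (0.38)² = 0.1444
Numerator = 0.786 − 0.1444 = 0.6416; denominator = 1 − 0.1444 = 0.8556
φ_{22} = 0.6416 / 0.8556 = 0.750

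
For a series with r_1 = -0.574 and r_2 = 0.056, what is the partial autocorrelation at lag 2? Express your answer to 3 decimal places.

-0.408

φ_{22} = (r_2 − r_1²) / (1 − r_1²)
r_1² = (-0.574)² = 0.329476
Numerator = 0.056 − 0.3295 = -0.2735; denominator = 1 − 0.3295 = 0.6705
φ_{22} = -0.2735 / 0.6705 = -0.408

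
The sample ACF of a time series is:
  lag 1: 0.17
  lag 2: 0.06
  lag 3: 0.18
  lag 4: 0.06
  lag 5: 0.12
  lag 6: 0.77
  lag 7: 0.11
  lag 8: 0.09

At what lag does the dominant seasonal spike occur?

6

The largest autocorrelation is r_6 = 0.77; the remaining lags stay at or below 0.18.
The dominant spike at lag 6 indicates a seasonal period of 6.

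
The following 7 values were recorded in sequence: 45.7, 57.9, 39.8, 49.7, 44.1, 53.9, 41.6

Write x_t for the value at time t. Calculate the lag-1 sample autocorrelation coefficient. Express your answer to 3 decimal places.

Mean x̄ = (45.7 + 57.9 + 39.8 + 49.7 + 44.1 + 53.9 + 41.6)/7 = 47.5286
Deviations from mean: -1.8286, 10.3714, -7.7286, 2.1714, -3.4286, 6.3714, -5.9286
Σ(x_t−x̄)(x_{t+1}−x̄) = (-18.9649) + (-80.1563) + (-16.7820) + (-7.4449) + (-21.8449) + (-37.7735) = -182.9665
Denominator Σ(x_t−x̄)² = 262.8543
r_1 = -182.9665 / 262.8543 = -0.696

-0.696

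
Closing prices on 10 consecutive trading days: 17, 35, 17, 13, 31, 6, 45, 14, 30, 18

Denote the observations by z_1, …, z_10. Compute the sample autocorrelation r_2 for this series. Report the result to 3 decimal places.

Mean z̄ = (17 + 35 + 17 + 13 + 31 + 6 + 45 + 14 + 30 + 18)/10 = 22.6000
Numerator Σ_{t=1}^{8}(z_t−z̄)(z_{t+2}−z̄) = 560.8800
Denominator Σ(z_t−z̄)² = 1306.4000
r_2 = 560.8800 / 1306.4000 = 0.429

0.429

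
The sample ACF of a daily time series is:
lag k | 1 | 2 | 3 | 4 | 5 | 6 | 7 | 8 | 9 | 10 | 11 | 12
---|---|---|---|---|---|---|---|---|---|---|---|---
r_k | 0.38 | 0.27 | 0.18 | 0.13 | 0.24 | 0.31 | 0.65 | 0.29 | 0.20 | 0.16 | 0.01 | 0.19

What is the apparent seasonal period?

The largest autocorrelation is r_7 = 0.65; the remaining lags stay at or below 0.38. The elevated value at lag 1 (0.38), dropping to 0.27 at lag 2, reflects decaying short-term dependence rather than seasonality.
The dominant spike at lag 7 indicates a seasonal period of 7.

7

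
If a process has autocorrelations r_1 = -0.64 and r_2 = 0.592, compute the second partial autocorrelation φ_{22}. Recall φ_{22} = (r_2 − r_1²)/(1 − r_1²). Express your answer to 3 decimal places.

0.309

φ_{22} = (r_2 − r_1²) / (1 − r_1²)
r_1² = (-0.64)² = 0.4096
Numerator = 0.592 − 0.4096 = 0.1824; denominator = 1 − 0.4096 = 0.5904
φ_{22} = 0.1824 / 0.5904 = 0.309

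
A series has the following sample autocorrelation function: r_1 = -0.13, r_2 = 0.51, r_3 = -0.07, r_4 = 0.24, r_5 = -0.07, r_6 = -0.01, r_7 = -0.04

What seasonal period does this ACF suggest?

2

The largest autocorrelation is r_2 = 0.51, with a weaker echo at lag 4 (0.24); the remaining lags stay at or below -0.01.
The dominant spike at lag 2 indicates a seasonal period of 2.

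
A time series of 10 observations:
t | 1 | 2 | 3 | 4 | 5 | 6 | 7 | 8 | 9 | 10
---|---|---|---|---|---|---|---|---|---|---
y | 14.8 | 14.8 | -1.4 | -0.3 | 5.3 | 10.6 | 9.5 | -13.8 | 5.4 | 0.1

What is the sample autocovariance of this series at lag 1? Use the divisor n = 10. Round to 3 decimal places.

Mean ȳ = (14.8 + 14.8 − 1.4 − 0.3 + 5.3 + 10.6 + 9.5 − 13.8 + 5.4 + 0.1)/10 = 4.5000
Σ_{t=1}^{9}(y_t−ȳ)(y_{t+1}−ȳ) = -6.7500
γ_1 = -6.7500 / 10 = -0.675

-0.675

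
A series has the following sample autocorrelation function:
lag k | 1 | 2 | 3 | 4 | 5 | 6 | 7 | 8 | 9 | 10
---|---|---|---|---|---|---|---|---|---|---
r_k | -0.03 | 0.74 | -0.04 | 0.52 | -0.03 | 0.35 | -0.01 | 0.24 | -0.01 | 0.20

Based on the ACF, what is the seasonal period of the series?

The largest autocorrelation is r_2 = 0.74, with weaker echoes at lags 4 (0.52), 6 (0.35), 8 (0.24) and 10 (0.20); the remaining lags stay at or below -0.01.
The dominant spike at lag 2 indicates a seasonal period of 2.

2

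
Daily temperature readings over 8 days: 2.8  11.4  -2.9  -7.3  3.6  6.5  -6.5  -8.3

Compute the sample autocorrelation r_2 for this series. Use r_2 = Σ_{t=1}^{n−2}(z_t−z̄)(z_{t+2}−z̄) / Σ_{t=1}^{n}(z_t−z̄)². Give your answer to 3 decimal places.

Mean z̄ = (2.8 + 11.4 − 2.9 − 7.3 + 3.6 + 6.5 − 6.5 − 8.3)/8 = -0.0875
Deviations from mean: 2.8875, 11.4875, -2.8125, -7.2125, 3.6875, 6.5875, -6.4125, -8.2125
Numerator Σ_{t=1}^{6}(z_t−z̄)(z_{t+2}−z̄) = -226.6041
Denominator Σ(z_t−z̄)² = 365.7888
r_2 = -226.6041 / 365.7888 = -0.619

-0.619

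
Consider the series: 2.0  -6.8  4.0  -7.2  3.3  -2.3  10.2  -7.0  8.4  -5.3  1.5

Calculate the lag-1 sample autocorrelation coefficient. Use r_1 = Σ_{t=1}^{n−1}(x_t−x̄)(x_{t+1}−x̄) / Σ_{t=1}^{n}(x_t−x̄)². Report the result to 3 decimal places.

-0.791

Mean x̄ = (2.0 − 6.8 + 4.0 − 7.2 + 3.3 − 2.3 + 10.2 − 7.0 + 8.4 − 5.3 + 1.5)/11 = 0.0727
Numerator Σ_{t=1}^{10}(x_t−x̄)(x_{t+1}−x̄) = -306.8889
Denominator Σ(x_t−x̄)² = 388.1418
r_1 = -306.8889 / 388.1418 = -0.791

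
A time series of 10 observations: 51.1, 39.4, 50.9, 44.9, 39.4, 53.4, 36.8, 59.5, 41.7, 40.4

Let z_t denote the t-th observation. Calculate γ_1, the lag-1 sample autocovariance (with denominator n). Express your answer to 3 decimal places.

Mean z̄ = (51.1 + 39.4 + 50.9 + 44.9 + 39.4 + 53.4 + 36.8 + 59.5 + 41.7 + 40.4)/10 = 45.7500
Σ_{t=1}^{9}(z_t−z̄)(z_{t+1}−z̄) = -339.7825
γ_1 = -339.7825 / 10 = -33.978

-33.978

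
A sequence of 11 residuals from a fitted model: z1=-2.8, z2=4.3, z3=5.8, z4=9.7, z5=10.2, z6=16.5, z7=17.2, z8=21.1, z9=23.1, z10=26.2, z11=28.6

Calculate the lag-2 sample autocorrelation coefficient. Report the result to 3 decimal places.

Mean z̄ = (-2.8 + 4.3 + 5.8 + 9.7 + 10.2 + 16.5 + 17.2 + 21.1 + 23.1 + 26.2 + 28.6)/11 = 14.5364
Numerator Σ_{t=1}^{9}(z_t−z̄)(z_{t+2}−z̄) = 450.4910
Denominator Σ(z_t−z̄)² = 985.0455
r_2 = 450.4910 / 985.0455 = 0.457

0.457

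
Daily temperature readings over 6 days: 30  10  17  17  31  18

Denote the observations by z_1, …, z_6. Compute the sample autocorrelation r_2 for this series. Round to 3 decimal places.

-0.072

Mean z̄ = (30 + 10 + 17 + 17 + 31 + 18)/6 = 20.5000
Deviations from mean: 9.5000, -10.5000, -3.5000, -3.5000, 10.5000, -2.5000
Σ(z_t−z̄)(z_{t+2}−z̄) = (-33.2500) + (36.7500) + (-36.7500) + (8.7500) = -24.5000
Denominator Σ(z_t−z̄)² = 341.5000
r_2 = -24.5000 / 341.5000 = -0.072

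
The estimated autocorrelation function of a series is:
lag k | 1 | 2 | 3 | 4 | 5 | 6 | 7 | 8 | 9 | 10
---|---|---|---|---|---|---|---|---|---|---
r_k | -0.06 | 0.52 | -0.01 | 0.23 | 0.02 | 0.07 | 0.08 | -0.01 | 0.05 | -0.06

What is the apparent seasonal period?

The largest autocorrelation is r_2 = 0.52, with a weaker echo at lag 4 (0.23); the remaining lags stay at or below 0.08.
The dominant spike at lag 2 indicates a seasonal period of 2.

2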